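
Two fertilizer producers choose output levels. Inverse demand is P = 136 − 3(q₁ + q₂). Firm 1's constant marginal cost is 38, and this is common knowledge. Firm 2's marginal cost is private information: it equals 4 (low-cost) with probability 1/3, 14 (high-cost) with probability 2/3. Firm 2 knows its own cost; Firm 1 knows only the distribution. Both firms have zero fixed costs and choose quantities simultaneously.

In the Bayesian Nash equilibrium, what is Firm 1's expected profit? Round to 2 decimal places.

184.95

Firm 2 with cost c maximizes (136 − 3(q₁+q₂) − c)·q₂, giving q₂(c) = (136 − c − 3q₁)/6.
E[c₂] = 1/3·4 + 2/3·14 = 10.6667
Firm 1's FOC against E[q₂] yields q₁ = (136 − 2·38 + E[c₂])/9 = (136 − 76 + 10.6667)/9 = 7.85185.
E[P] = 136 − 3·(q₁ + E[q₂]) = 61.5556; Firm 1's expected profit = (E[P] − 38)·q₁ = (61.5556 − 38)·7.85185 = 184.955.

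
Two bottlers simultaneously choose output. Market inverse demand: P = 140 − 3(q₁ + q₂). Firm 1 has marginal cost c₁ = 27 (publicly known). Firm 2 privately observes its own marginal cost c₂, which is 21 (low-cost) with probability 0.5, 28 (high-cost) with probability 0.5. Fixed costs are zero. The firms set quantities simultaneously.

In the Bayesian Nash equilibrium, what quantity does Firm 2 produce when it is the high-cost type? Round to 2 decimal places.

Type-c best response for Firm 2: q₂(c) = (140 − c)/6 − q₁/2.
Firm 1 maximizes expected profit; its first-order condition is 140 − 6q₁ − 3E[q₂] − 27 = 0.
Substituting E[q₂] and solving: E[c₂] = 24.5, so q₁ = (140 − 2·27 + 24.5)/9 = 12.2778.
q₂(high-cost) = (140 − 28 − 3·12.2778)/6 = 12.5278.

12.53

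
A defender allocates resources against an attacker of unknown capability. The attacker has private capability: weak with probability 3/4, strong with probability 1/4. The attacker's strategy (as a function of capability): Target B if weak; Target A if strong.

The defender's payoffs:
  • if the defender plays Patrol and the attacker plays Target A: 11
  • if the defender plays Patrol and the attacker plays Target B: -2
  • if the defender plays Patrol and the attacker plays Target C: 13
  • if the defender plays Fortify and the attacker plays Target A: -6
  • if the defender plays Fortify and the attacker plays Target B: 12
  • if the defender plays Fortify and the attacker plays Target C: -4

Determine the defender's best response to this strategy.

E[Patrol] = 3/4·(-2) + 1/4·(11) = 5/4
E[Fortify] = 3/4·(12) + 1/4·(-6) = 15/2
Best response: Fortify (15/2 is the largest).

Fortify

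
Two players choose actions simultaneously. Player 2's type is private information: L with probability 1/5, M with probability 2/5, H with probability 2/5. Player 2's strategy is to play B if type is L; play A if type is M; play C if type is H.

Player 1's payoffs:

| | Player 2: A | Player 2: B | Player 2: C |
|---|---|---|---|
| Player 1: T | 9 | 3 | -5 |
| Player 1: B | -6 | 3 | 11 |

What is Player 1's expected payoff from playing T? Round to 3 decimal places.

Take the expectation over Player 2's type, weighting each type's action by its prior probability.
E[T] = 1/5·3 + 2/5·9 + 2/5·(-5) = 3/5 + 18/5 + (-2) = 11/5

2.200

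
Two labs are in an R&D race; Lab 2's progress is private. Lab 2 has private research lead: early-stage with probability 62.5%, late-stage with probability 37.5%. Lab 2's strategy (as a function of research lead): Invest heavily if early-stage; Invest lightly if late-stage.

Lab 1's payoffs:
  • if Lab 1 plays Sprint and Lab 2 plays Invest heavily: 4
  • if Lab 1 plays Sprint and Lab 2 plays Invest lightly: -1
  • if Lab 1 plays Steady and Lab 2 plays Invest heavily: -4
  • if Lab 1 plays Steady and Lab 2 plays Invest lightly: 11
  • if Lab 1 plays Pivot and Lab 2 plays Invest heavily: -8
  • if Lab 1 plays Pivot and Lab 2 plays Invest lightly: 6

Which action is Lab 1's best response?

Sprint

Compute Lab 1's expected payoff for each action, taking the expectation over Lab 2's type.
E[Sprint] = 0.625·(4) + 0.375·(-1) = 2.125
E[Steady] = 0.625·(-4) + 0.375·(11) = 1.625
E[Pivot] = 0.625·(-8) + 0.375·(6) = -2.75
Best response: Sprint (2.125 is the largest).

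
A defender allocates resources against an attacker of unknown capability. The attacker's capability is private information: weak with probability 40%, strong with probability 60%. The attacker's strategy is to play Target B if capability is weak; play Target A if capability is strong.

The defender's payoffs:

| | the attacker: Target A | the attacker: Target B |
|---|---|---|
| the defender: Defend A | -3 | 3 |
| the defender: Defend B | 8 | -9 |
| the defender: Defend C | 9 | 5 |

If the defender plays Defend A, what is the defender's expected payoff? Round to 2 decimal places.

-0.60

E[Defend A] = 0.4·3 + 0.6·(-3) = 1.2 + (-1.8) = -0.6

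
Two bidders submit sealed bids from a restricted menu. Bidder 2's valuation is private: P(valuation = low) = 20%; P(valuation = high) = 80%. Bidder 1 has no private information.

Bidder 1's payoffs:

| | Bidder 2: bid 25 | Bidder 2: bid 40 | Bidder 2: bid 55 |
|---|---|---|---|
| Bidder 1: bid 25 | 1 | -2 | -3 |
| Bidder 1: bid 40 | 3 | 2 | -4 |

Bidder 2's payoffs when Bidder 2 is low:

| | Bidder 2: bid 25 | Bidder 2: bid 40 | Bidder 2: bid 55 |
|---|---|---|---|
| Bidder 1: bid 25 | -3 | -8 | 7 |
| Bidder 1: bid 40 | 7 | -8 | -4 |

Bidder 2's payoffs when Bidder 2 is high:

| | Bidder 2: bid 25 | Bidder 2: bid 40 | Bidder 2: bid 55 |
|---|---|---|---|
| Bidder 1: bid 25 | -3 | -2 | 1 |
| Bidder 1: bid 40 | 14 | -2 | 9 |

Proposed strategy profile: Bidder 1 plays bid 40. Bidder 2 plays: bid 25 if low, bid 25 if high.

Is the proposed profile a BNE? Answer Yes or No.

Yes

A profile is a BNE iff every type of every player is best-responding given beliefs about the other side.
Bidder 1 plays bid 40: E[bid 40] = 0.2·(3) + 0.8·(3) = 3; E[bid 25] = 1. Best-responding. ✓
Bidder 2 (valuation low), facing bid 40: bid 25 gives 7, bid 40 gives -8, bid 55 gives -4. Proposed bid 25 is best. ✓
Bidder 2 (valuation high), facing bid 40: bid 25 gives 14, bid 40 gives -2, bid 55 gives 9. Proposed bid 25 is best. ✓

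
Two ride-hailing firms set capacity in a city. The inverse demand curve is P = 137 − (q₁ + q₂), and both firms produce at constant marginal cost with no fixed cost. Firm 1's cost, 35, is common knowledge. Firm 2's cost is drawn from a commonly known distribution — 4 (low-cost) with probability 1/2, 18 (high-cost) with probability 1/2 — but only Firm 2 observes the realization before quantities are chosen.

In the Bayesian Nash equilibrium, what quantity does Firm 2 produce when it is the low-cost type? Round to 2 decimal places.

53.50

Type-c best response for Firm 2: q₂(c) = (137 − c)/2 − q₁/2.
Firm 1 maximizes expected profit; its first-order condition is 137 − 2q₁ − E[q₂] − 35 = 0.
Substituting E[q₂] and solving: E[c₂] = 11, so q₁ = (137 − 2·35 + 11)/3 = 26.
q₂(low-cost) = (137 − 4 − 26)/2 = 53.5.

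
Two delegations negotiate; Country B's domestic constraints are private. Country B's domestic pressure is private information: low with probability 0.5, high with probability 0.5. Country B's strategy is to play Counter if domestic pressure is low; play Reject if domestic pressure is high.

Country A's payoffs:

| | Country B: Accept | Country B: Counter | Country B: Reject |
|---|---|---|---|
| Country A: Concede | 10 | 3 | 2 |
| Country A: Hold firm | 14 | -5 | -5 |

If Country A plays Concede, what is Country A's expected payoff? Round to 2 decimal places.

Take the expectation over Country B's domestic pressure, weighting each type's action by its prior probability.
E[Concede] = 0.5·3 + 0.5·2 = 1.5 + 1 = 2.5

2.50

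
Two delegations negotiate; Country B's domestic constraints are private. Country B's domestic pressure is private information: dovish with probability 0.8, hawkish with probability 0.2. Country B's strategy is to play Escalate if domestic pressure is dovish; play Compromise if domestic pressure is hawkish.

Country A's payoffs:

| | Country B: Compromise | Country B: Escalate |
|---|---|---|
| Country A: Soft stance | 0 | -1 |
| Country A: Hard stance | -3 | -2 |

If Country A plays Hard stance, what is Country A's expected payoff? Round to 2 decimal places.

Take the expectation over Country B's domestic pressure, weighting each type's action by its prior probability.
E[Hard stance] = 0.8·(-2) + 0.2·(-3) = (-1.6) + (-0.6) = -2.2

-2.20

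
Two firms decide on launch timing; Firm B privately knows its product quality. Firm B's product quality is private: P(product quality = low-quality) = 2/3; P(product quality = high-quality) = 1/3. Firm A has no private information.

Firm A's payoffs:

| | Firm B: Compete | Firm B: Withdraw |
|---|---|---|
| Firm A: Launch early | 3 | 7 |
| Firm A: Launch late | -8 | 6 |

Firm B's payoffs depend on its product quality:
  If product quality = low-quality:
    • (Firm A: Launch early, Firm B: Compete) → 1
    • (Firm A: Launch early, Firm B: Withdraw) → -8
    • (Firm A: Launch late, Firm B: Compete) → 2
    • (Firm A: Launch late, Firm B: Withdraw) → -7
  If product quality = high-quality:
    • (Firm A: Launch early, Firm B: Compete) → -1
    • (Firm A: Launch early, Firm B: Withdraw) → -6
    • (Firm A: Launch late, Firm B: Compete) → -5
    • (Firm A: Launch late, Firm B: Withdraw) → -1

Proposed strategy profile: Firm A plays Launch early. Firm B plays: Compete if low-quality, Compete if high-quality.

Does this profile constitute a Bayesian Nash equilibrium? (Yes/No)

Firm A plays Launch early: E[Launch early] = 2/3·(3) + 1/3·(3) = 3; E[Launch late] = -8. Best-responding. ✓
Firm B (product quality low-quality), facing Launch early: Compete gives 1, Withdraw gives -8. Proposed Compete is best. ✓
Firm B (product quality high-quality), facing Launch early: Compete gives -1, Withdraw gives -6. Proposed Compete is best. ✓

Yes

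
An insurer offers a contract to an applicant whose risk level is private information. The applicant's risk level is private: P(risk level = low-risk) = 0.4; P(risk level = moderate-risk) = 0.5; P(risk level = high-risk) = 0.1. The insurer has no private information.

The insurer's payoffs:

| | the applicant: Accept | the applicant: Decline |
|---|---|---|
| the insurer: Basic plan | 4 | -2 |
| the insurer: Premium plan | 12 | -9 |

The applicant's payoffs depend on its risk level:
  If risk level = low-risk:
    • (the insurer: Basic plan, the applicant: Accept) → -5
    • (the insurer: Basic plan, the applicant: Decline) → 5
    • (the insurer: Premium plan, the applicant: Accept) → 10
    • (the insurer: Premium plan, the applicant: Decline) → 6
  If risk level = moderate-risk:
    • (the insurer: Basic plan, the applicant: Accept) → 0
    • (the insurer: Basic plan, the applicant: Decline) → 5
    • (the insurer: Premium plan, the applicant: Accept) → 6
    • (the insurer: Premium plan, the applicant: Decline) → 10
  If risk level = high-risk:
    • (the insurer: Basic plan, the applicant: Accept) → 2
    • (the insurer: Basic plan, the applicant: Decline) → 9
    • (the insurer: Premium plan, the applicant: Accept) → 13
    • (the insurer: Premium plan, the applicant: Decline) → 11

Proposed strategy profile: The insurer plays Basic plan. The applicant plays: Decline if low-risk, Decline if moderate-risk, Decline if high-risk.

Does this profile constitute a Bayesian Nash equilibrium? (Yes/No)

Yes

The insurer plays Basic plan: E[Basic plan] = 0.4·(-2) + 0.5·(-2) + 0.1·(-2) = -2; E[Premium plan] = -9. Best-responding. ✓
The applicant (risk level low-risk), facing Basic plan: Accept gives -5, Decline gives 5. Proposed Decline is best. ✓
The applicant (risk level moderate-risk), facing Basic plan: Accept gives 0, Decline gives 5. Proposed Decline is best. ✓
The applicant (risk level high-risk), facing Basic plan: Accept gives 2, Decline gives 9. Proposed Decline is best. ✓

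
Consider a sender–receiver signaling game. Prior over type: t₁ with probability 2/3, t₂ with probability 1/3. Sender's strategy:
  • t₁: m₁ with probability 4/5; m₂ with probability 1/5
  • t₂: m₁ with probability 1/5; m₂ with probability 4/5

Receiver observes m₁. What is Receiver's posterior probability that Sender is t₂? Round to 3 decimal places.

0.111

Apply Bayes' rule using the sender's strategy as the likelihood.
P(m₁) = (2/3)·(4/5) + (1/3)·(1/5) = 3/5
P(t₂ | m₁) = ((1/3)·(1/5)) / (3/5) = (1/15) / (3/5) = 1/9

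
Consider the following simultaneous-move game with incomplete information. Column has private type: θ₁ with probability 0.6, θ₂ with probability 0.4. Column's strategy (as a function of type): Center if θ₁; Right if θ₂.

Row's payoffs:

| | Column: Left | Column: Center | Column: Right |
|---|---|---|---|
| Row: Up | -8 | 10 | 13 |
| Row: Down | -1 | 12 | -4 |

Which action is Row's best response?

E[Up] = 0.6·(10) + 0.4·(13) = 11.2
E[Down] = 0.6·(12) + 0.4·(-4) = 5.6
Best response: Up (11.2 is the largest).

Up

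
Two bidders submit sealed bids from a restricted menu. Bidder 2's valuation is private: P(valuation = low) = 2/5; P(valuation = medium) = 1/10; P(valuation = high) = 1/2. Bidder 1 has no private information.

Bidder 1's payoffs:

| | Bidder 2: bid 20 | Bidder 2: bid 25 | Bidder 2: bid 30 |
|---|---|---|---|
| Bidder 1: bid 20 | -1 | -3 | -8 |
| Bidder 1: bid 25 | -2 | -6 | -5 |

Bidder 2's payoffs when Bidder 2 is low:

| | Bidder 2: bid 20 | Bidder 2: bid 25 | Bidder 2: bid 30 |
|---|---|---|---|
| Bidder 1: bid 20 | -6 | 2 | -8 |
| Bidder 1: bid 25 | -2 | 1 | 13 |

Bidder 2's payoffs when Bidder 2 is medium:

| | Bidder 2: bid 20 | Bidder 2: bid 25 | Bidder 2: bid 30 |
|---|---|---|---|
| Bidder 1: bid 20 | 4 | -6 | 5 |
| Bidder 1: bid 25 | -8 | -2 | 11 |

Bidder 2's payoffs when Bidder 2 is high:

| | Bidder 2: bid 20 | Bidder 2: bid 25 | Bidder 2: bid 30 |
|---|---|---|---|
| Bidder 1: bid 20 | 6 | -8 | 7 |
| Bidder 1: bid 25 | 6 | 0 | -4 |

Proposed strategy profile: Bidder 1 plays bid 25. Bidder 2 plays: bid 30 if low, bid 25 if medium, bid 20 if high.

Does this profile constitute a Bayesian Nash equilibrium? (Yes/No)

A profile is a BNE iff every type of every player is best-responding given beliefs about the other side.
Bidder 1 plays bid 25: E[bid 25] = 2/5·(-5) + 1/10·(-6) + 1/2·(-2) = -18/5; E[bid 20] = -4. Best-responding. ✓
Bidder 2 (valuation low), facing bid 25: bid 20 gives -2, bid 25 gives 1, bid 30 gives 13. Proposed bid 30 is best. ✓
Bidder 2 (valuation medium), facing bid 25: bid 20 gives -8, bid 25 gives -2, bid 30 gives 11. Proposed bid 25 is not best — profitable deviation exists. ✗
Bidder 2 (valuation high), facing bid 25: bid 20 gives 6, bid 25 gives 0, bid 30 gives -4. Proposed bid 20 is best. ✓

No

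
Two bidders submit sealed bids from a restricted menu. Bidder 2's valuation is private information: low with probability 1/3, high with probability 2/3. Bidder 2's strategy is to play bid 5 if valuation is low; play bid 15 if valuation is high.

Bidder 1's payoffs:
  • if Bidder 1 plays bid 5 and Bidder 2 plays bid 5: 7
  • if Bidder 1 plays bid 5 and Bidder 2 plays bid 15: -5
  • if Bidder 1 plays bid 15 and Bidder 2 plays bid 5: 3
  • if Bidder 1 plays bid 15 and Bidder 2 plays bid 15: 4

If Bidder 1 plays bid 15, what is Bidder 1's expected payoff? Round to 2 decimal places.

E[bid 15] = 1/3·3 + 2/3·4 = 1 + 8/3 = 11/3

3.67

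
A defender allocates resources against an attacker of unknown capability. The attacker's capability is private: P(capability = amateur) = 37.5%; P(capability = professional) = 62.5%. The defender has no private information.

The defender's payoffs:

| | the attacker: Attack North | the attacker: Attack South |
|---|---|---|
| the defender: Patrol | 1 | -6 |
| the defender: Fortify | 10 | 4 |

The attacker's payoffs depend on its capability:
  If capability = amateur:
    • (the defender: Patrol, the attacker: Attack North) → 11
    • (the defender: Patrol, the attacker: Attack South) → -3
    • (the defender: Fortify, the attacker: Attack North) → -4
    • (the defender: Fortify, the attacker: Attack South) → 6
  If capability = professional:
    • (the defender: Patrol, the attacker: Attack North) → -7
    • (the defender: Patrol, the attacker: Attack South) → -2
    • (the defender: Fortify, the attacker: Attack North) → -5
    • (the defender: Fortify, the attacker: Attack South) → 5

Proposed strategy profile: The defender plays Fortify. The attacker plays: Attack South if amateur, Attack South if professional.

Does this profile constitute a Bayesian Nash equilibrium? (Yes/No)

Yes

A profile is a BNE iff every type of every player is best-responding given beliefs about the other side.
The defender plays Fortify: E[Fortify] = 0.375·(4) + 0.625·(4) = 4; E[Patrol] = -6. Best-responding. ✓
The attacker (capability amateur), facing Fortify: Attack North gives -4, Attack South gives 6. Proposed Attack South is best. ✓
The attacker (capability professional), facing Fortify: Attack North gives -5, Attack South gives 5. Proposed Attack South is best. ✓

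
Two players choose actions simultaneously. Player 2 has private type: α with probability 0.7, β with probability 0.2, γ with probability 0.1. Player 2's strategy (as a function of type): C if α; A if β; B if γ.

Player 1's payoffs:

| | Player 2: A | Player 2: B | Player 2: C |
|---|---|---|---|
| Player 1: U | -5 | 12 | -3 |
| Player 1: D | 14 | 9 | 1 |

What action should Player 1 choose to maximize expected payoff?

E[U] = 0.7·(-3) + 0.2·(-5) + 0.1·(12) = -1.9
E[D] = 0.7·(1) + 0.2·(14) + 0.1·(9) = 4.4
Best response: D (4.4 is the largest).

D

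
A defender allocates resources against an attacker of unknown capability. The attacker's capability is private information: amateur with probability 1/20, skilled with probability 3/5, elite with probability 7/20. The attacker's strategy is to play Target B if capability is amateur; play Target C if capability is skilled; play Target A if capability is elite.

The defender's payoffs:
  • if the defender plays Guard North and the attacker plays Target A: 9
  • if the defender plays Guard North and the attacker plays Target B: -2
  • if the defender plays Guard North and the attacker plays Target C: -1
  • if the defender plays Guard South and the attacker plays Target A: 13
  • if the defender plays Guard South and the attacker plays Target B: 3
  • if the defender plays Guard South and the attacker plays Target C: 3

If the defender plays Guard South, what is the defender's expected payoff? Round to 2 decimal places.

E[Guard South] = 1/20·3 + 3/5·3 + 7/20·13 = 3/20 + 9/5 + 91/20 = 13/2

6.50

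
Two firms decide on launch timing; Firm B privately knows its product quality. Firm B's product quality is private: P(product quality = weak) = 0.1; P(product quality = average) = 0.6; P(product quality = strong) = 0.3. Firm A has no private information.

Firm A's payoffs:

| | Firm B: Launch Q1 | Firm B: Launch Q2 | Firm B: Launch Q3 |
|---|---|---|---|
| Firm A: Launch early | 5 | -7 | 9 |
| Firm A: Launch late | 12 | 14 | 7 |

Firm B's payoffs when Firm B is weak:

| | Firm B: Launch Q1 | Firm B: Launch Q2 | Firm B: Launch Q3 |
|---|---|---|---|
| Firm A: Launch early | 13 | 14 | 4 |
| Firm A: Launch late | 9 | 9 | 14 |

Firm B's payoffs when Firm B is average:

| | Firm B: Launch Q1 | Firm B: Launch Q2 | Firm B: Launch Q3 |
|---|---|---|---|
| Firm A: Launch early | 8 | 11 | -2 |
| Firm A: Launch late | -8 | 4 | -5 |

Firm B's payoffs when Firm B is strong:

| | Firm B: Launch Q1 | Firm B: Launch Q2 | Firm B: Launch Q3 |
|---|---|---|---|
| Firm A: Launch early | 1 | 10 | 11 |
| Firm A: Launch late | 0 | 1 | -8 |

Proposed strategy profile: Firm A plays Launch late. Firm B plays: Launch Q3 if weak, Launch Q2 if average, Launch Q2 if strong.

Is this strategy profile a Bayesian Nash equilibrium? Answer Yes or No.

A profile is a BNE iff every type of every player is best-responding given beliefs about the other side.
Firm A plays Launch late: E[Launch late] = 0.1·(7) + 0.6·(14) + 0.3·(14) = 13.3; E[Launch early] = -5.4. Best-responding. ✓
Firm B (product quality weak), facing Launch late: Launch Q1 gives 9, Launch Q2 gives 9, Launch Q3 gives 14. Proposed Launch Q3 is best. ✓
Firm B (product quality average), facing Launch late: Launch Q1 gives -8, Launch Q2 gives 4, Launch Q3 gives -5. Proposed Launch Q2 is best. ✓
Firm B (product quality strong), facing Launch late: Launch Q1 gives 0, Launch Q2 gives 1, Launch Q3 gives -8. Proposed Launch Q2 is best. ✓

Yes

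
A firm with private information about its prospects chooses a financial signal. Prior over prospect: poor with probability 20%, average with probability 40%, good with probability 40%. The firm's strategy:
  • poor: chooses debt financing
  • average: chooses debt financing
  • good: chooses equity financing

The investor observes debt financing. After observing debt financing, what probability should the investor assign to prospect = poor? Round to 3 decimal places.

0.333

Apply Bayes' rule using the sender's strategy as the likelihood.
P(debt financing) = 0.2·1 + 0.4·1 + 0.4·0 = 0.6
P(poor | debt financing) = (0.2·1) / 0.6 = 0.2 / 0.6 = 0.333333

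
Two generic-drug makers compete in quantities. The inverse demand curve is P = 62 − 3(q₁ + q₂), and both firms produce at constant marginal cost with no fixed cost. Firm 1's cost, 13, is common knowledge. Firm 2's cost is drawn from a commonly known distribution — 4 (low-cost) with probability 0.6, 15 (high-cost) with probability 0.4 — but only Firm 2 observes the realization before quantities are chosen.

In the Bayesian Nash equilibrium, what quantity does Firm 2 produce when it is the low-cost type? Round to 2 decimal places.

7.20

Each type of Firm 2 best-responds to q₁; Firm 1 best-responds to the expected q₂ over Firm 2's types.
Firm 2 with cost c maximizes (62 − 3(q₁+q₂) − c)·q₂, giving q₂(c) = (62 − c − 3q₁)/6.
E[c₂] = 0.6·4 + 0.4·15 = 8.4
Firm 1's FOC against E[q₂] yields q₁ = (62 − 2·13 + E[c₂])/9 = (62 − 26 + 8.4)/9 = 4.93333.
q₂(low-cost) = (62 − 4 − 3·4.93333)/6 = 7.2.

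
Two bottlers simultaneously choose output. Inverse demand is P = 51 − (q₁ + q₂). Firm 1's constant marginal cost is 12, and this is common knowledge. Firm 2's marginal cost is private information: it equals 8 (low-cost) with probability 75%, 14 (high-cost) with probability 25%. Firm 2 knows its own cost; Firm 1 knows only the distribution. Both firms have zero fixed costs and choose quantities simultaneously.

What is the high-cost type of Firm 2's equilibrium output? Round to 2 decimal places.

Type-c best response for Firm 2: q₂(c) = (51 − c)/2 − q₁/2.
Firm 1 maximizes expected profit; its first-order condition is 51 − 2q₁ − E[q₂] − 12 = 0.
Substituting E[q₂] and solving: E[c₂] = 9.5, so q₁ = (51 − 2·12 + 9.5)/3 = 12.1667.
q₂(high-cost) = (51 − 14 − 12.1667)/2 = 12.4167.

12.42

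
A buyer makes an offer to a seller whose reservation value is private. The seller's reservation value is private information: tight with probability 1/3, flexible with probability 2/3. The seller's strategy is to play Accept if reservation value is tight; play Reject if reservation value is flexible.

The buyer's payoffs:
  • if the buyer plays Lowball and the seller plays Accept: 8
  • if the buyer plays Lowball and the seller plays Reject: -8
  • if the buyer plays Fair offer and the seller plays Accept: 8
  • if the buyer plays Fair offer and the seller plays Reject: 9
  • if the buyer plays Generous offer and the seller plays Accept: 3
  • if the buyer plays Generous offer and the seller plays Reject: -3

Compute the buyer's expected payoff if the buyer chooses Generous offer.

-1

Take the expectation over the seller's reservation value, weighting each type's action by its prior probability.
E[Generous offer] = 1/3·3 + 2/3·(-3) = 1 + (-2) = -1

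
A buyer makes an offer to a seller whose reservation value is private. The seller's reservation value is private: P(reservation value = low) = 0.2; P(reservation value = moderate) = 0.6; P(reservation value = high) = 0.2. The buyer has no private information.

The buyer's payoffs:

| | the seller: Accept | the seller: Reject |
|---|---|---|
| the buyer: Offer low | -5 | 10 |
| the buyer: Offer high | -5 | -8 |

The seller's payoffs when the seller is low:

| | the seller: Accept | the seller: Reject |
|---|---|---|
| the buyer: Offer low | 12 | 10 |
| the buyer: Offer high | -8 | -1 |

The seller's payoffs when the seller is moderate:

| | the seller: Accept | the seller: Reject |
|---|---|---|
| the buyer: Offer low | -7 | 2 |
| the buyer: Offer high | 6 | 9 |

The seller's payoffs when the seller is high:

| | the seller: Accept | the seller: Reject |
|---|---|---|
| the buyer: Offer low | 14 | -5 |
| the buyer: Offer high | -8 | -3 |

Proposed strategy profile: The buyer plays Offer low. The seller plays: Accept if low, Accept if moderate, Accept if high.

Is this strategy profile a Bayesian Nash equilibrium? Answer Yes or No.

No

A profile is a BNE iff every type of every player is best-responding given beliefs about the other side.
The buyer plays Offer low: E[Offer low] = 0.2·(-5) + 0.6·(-5) + 0.2·(-5) = -5; E[Offer high] = -5. Best-responding. ✓
The seller (reservation value low), facing Offer low: Accept gives 12, Reject gives 10. Proposed Accept is best. ✓
The seller (reservation value moderate), facing Offer low: Accept gives -7, Reject gives 2. Proposed Accept is not best — profitable deviation exists. ✗
The seller (reservation value high), facing Offer low: Accept gives 14, Reject gives -5. Proposed Accept is best. ✓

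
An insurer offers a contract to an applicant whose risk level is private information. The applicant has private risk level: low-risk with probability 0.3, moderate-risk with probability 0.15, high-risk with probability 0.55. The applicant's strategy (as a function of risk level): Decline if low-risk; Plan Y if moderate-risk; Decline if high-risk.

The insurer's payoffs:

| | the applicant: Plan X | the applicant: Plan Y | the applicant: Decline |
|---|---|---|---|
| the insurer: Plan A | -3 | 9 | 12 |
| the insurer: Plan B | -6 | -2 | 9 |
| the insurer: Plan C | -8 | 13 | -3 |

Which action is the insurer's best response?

E[Plan A] = 0.3·(12) + 0.15·(9) + 0.55·(12) = 11.55
E[Plan B] = 0.3·(9) + 0.15·(-2) + 0.55·(9) = 7.35
E[Plan C] = 0.3·(-3) + 0.15·(13) + 0.55·(-3) = -0.6
Best response: Plan A (11.55 is the largest).

Plan A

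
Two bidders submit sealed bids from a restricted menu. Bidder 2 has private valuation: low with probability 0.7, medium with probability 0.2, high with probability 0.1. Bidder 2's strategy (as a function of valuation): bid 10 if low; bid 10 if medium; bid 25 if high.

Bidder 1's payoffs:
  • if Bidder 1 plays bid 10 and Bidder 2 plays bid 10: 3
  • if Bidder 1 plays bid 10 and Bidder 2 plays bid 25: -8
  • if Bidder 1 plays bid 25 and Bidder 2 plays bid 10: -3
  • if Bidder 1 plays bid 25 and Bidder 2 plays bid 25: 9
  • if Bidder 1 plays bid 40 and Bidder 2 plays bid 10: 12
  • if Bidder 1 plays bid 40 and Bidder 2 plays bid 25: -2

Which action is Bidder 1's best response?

bid 40

Compute Bidder 1's expected payoff for each action, taking the expectation over Bidder 2's type.
E[bid 10] = 0.7·(3) + 0.2·(3) + 0.1·(-8) = 1.9
E[bid 25] = 0.7·(-3) + 0.2·(-3) + 0.1·(9) = -1.8
E[bid 40] = 0.7·(12) + 0.2·(12) + 0.1·(-2) = 10.6
Best response: bid 40 (10.6 is the largest).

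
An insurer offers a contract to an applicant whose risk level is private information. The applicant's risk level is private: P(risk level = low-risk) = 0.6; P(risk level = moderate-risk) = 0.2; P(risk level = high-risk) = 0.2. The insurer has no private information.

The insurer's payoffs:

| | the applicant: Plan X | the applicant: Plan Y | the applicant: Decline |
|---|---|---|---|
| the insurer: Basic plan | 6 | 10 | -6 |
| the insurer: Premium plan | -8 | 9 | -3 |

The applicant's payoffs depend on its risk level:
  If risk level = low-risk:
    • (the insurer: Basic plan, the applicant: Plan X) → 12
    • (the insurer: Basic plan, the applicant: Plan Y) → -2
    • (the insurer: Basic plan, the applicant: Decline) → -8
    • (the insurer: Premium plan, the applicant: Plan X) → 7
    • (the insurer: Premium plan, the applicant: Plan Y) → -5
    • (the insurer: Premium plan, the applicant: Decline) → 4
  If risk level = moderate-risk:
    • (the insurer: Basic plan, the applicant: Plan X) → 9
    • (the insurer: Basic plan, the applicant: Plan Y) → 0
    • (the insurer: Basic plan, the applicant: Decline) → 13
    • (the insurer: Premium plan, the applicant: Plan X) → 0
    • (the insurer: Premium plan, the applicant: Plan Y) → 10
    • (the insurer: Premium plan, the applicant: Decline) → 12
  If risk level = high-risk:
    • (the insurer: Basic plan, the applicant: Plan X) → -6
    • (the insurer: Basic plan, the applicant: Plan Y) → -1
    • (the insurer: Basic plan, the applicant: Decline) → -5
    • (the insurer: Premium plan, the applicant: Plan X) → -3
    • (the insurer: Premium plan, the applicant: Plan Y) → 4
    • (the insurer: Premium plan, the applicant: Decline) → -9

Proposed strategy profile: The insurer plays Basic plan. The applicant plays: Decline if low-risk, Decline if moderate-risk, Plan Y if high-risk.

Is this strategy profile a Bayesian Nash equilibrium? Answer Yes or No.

No

The insurer plays Basic plan: E[Basic plan] = 0.6·(-6) + 0.2·(-6) + 0.2·(10) = -2.8; E[Premium plan] = -0.6. Not best-responding. ✗
The applicant (risk level low-risk), facing Basic plan: Plan X gives 12, Plan Y gives -2, Decline gives -8. Proposed Decline is not best — profitable deviation exists. ✗
The applicant (risk level moderate-risk), facing Basic plan: Plan X gives 9, Plan Y gives 0, Decline gives 13. Proposed Decline is best. ✓
The applicant (risk level high-risk), facing Basic plan: Plan X gives -6, Plan Y gives -1, Decline gives -5. Proposed Plan Y is best. ✓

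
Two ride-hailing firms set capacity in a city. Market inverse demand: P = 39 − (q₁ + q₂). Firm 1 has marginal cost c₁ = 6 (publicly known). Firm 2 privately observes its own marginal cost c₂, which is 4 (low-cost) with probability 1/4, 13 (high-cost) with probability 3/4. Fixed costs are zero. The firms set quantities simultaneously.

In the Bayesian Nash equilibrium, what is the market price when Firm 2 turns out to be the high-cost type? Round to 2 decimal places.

19.71

Type-c best response for Firm 2: q₂(c) = (39 − c)/2 − q₁/2.
Firm 1 maximizes expected profit; its first-order condition is 39 − 2q₁ − E[q₂] − 6 = 0.
Substituting E[q₂] and solving: E[c₂] = 10.75, so q₁ = (39 − 2·6 + 10.75)/3 = 12.5833.
q₂(high-cost) = 6.70833, so P = 39 − (12.5833 + 6.70833) = 19.7083.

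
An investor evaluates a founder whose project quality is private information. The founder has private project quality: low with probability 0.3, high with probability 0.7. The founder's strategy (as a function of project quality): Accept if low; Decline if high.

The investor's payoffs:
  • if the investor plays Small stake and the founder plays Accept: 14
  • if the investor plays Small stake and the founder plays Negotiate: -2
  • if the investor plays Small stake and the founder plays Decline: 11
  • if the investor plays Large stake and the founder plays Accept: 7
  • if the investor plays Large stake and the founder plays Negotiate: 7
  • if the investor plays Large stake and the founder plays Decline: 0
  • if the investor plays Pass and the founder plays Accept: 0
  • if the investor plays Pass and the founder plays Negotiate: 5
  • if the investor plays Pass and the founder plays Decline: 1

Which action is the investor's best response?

Small stake

E[Small stake] = 0.3·(14) + 0.7·(11) = 11.9
E[Large stake] = 0.3·(7) + 0.7·(0) = 2.1
E[Pass] = 0.3·(0) + 0.7·(1) = 0.7
Best response: Small stake (11.9 is the largest).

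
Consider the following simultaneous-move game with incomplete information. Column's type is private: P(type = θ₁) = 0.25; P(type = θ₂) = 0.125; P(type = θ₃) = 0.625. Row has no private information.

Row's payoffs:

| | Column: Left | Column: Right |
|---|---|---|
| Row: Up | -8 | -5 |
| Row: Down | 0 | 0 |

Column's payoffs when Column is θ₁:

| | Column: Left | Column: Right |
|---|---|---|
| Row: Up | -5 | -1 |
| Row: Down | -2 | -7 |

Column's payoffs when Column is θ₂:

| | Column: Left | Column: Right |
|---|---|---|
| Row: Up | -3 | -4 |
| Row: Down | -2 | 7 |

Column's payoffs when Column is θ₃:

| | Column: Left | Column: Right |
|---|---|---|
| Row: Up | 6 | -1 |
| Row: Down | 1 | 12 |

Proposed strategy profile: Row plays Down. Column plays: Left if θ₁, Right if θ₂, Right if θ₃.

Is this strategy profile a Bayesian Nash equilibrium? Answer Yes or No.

Row plays Down: E[Down] = 0.25·(0) + 0.125·(0) + 0.625·(0) = 0; E[Up] = -5.75. Best-responding. ✓
Column (type θ₁), facing Down: Left gives -2, Right gives -7. Proposed Left is best. ✓
Column (type θ₂), facing Down: Left gives -2, Right gives 7. Proposed Right is best. ✓
Column (type θ₃), facing Down: Left gives 1, Right gives 12. Proposed Right is best. ✓

Yes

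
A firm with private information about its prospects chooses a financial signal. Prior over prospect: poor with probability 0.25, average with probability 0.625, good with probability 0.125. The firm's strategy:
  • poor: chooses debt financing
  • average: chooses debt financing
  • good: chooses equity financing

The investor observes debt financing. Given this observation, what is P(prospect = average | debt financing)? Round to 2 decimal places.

0.71

P(debt financing) = 0.25·1 + 0.625·1 + 0.125·0 = 0.875
P(average | debt financing) = (0.625·1) / 0.875 = 0.625 / 0.875 = 0.714286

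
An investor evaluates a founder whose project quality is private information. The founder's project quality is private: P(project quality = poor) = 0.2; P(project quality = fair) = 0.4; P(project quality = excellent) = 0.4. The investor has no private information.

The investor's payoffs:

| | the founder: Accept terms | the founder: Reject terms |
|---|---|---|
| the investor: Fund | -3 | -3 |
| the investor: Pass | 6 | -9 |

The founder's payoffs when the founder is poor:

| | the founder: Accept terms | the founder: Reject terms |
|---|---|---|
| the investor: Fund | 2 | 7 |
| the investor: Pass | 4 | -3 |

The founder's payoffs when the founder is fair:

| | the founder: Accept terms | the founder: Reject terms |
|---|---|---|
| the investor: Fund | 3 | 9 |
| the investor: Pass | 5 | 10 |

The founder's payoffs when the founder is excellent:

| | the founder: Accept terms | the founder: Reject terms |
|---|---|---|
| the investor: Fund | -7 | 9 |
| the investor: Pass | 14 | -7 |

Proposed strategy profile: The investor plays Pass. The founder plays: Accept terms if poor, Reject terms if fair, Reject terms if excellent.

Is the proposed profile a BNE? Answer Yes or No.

No

The investor plays Pass: E[Pass] = 0.2·(6) + 0.4·(-9) + 0.4·(-9) = -6; E[Fund] = -3. Not best-responding. ✗
The founder (project quality poor), facing Pass: Accept terms gives 4, Reject terms gives -3. Proposed Accept terms is best. ✓
The founder (project quality fair), facing Pass: Accept terms gives 5, Reject terms gives 10. Proposed Reject terms is best. ✓
The founder (project quality excellent), facing Pass: Accept terms gives 14, Reject terms gives -7. Proposed Reject terms is not best — profitable deviation exists. ✗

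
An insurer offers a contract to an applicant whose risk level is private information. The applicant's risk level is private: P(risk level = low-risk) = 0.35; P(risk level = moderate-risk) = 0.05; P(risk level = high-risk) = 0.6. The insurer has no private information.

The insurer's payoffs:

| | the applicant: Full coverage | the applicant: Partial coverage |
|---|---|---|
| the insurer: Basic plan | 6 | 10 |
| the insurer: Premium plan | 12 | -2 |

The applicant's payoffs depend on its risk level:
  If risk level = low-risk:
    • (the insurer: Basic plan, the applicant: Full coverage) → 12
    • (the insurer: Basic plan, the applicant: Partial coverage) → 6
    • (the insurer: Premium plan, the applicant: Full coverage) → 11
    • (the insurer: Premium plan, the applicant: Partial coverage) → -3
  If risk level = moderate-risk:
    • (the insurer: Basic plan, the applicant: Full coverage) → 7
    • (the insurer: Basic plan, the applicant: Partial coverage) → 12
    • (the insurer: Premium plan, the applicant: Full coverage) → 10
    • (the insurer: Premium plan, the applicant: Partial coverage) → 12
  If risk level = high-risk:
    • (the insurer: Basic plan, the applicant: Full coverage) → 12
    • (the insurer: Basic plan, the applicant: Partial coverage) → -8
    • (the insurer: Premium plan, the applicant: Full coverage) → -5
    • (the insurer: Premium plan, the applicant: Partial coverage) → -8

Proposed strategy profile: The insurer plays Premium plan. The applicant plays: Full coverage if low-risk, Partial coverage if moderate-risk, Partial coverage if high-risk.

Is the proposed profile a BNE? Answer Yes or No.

No

The insurer plays Premium plan: E[Premium plan] = 0.35·(12) + 0.05·(-2) + 0.6·(-2) = 2.9; E[Basic plan] = 8.6. Not best-responding. ✗
The applicant (risk level low-risk), facing Premium plan: Full coverage gives 11, Partial coverage gives -3. Proposed Full coverage is best. ✓
The applicant (risk level moderate-risk), facing Premium plan: Full coverage gives 10, Partial coverage gives 12. Proposed Partial coverage is best. ✓
The applicant (risk level high-risk), facing Premium plan: Full coverage gives -5, Partial coverage gives -8. Proposed Partial coverage is not best — profitable deviation exists. ✗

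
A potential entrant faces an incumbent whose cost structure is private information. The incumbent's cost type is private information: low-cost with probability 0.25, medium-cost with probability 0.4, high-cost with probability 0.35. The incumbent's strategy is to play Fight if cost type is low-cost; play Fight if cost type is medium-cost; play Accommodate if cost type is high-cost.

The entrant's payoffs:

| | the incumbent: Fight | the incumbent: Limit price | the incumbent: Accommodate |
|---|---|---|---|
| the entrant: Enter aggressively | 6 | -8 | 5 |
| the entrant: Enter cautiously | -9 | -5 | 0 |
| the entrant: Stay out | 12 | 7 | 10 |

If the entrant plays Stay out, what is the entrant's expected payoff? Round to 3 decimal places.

11.300

Take the expectation over the incumbent's cost type, weighting each type's action by its prior probability.
E[Stay out] = 0.25·12 + 0.4·12 + 0.35·10 = 3 + 4.8 + 3.5 = 11.3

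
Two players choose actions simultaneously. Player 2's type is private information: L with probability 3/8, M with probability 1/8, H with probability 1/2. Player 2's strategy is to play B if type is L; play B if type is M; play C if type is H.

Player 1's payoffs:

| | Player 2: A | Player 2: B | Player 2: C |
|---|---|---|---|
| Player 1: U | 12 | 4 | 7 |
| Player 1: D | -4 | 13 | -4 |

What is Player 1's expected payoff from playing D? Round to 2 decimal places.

4.50

E[D] = 3/8·13 + 1/8·13 + 1/2·(-4) = 39/8 + 13/8 + (-2) = 9/2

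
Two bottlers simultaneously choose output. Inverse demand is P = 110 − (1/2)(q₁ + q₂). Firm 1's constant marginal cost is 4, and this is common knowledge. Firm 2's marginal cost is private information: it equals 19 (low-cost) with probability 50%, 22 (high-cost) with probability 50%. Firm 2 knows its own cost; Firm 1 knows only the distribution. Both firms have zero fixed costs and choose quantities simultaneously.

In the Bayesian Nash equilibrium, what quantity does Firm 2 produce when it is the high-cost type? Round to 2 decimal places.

47.17

Each type of Firm 2 best-responds to q₁; Firm 1 best-responds to the expected q₂ over Firm 2's types.
Firm 2 with cost c maximizes (110 − (1/2)(q₁+q₂) − c)·q₂, giving q₂(c) = (110 − c − (1/2)q₁).
E[c₂] = 0.5·19 + 0.5·22 = 20.5
Firm 1's FOC against E[q₂] yields q₁ = (110 − 2·4 + E[c₂])/(3/2) = (110 − 8 + 20.5)/(3/2) = 81.6667.
q₂(high-cost) = (110 − 22 − (1/2)·81.6667) = 47.1667.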